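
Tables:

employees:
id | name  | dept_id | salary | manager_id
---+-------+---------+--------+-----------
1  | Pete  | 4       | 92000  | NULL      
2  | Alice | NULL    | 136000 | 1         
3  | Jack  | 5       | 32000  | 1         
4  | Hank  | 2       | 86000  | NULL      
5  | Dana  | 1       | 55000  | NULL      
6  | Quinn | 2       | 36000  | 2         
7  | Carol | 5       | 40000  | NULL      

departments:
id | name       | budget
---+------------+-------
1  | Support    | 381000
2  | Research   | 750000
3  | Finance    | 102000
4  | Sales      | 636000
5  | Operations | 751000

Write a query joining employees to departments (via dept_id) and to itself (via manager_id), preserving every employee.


Two LEFT JOINs from the same base table employees: one to departments via dept_id, one to employees itself via manager_id. Both are LEFT so every employee is preserved.
Match against departments:
  - employee 1 (Pete): dept_id=4 -> matches Sales
  - employee 2 (Alice): dept_id=NULL, no match -> kept with NULL
  - employee 3 (Jack): dept_id=5 -> matches Operations
  - employee 4 (Hank): dept_id=2 -> matches Research
  - employee 5 (Dana): dept_id=1 -> matches Support
  - employee 6 (Quinn): dept_id=2 -> matches Research
  - employee 7 (Carol): dept_id=5 -> matches Operations
Match against employees (self):
  - employee 1 (Pete): manager_id=NULL -> NULL
  - employee 2 (Alice): manager_id=1 -> Pete
  - employee 3 (Jack): manager_id=1 -> Pete
  - employee 4 (Hank): manager_id=NULL -> NULL
  - employee 5 (Dana): manager_id=NULL -> NULL
  - employee 6 (Quinn): manager_id=2 -> Alice
  - employee 7 (Carol): manager_id=NULL -> NULL

SQL:
SELECT a.name, b.name AS department, c.name AS manager
FROM employees a
LEFT JOIN departments b ON a.dept_id = b.id
LEFT JOIN employees c ON a.manager_id = c.id

Result:
name  | department | manager
------+------------+--------
Pete  | Sales      | NULL   
Alice | NULL       | Pete   
Jack  | Operations | Pete   
Hank  | Research   | NULL   
Dana  | Support    | NULL   
Quinn | Research   | Alice  
Carol | Operations | NULL   


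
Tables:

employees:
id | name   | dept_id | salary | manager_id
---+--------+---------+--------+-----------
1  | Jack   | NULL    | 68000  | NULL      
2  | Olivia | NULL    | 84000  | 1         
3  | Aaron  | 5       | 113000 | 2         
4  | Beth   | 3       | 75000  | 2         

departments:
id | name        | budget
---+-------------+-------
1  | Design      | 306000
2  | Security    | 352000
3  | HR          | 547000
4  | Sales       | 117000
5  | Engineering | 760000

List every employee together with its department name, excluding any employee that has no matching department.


INNER JOIN keeps only employees rows whose dept_id matches an id in departments. Walk through each employee:
  - employee 1 (Jack): dept_id=NULL, no match -> dropped
  - employee 2 (Olivia): dept_id=NULL, no match -> dropped
  - employee 3 (Aaron): dept_id=5 -> matches Engineering
  - employee 4 (Beth): dept_id=3 -> matches HR
So 2 of 4 rows are dropped.

SQL:
SELECT a.name, b.name AS department
FROM employees a
INNER JOIN departments b ON a.dept_id = b.id

Result:
name  | department 
------+------------
Aaron | Engineering
Beth  | HR         


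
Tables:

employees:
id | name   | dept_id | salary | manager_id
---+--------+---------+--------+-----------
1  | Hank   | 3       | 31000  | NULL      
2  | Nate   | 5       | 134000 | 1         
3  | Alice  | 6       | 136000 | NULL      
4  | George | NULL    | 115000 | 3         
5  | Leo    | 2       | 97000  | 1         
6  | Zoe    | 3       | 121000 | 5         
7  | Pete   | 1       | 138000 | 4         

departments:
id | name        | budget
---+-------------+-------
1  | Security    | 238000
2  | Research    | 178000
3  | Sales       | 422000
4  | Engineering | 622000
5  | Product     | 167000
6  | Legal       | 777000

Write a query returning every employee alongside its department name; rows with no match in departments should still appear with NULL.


LEFT JOIN keeps every row from employees (the left table); where dept_id has no match in departments, the department columns become NULL. Walk through each employee:
  - employee 1 (Hank): dept_id=3 -> matches Sales
  - employee 2 (Nate): dept_id=5 -> matches Product
  - employee 3 (Alice): dept_id=6 -> matches Legal
  - employee 4 (George): dept_id=NULL, no match -> kept with NULL
  - employee 5 (Leo): dept_id=2 -> matches Research
  - employee 6 (Zoe): dept_id=3 -> matches Sales
  - employee 7 (Pete): dept_id=1 -> matches Security
All 7 rows appear; 1 has NULL department.

SQL:
SELECT a.name, b.name AS department
FROM employees a
LEFT JOIN departments b ON a.dept_id = b.id

Result:
name   | department
-------+-----------
Hank   | Sales     
Nate   | Product   
Alice  | Legal     
George | NULL      
Leo    | Research  
Zoe    | Sales     
Pete   | Security  


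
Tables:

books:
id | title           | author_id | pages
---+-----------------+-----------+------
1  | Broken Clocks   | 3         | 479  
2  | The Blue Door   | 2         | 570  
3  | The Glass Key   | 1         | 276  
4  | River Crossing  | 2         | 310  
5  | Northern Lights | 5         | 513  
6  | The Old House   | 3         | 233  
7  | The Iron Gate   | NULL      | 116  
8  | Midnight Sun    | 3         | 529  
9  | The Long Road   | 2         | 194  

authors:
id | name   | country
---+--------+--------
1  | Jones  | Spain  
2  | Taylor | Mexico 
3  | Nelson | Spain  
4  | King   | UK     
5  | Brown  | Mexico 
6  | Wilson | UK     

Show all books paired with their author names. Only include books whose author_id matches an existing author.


INNER JOIN keeps only books rows whose author_id matches an id in authors. Walk through each book:
  - book 1 (Broken Clocks): author_id=3 -> matches Nelson
  - book 2 (The Blue Door): author_id=2 -> matches Taylor
  - book 3 (The Glass Key): author_id=1 -> matches Jones
  - book 4 (River Crossing): author_id=2 -> matches Taylor
  - book 5 (Northern Lights): author_id=5 -> matches Brown
  - book 6 (The Old House): author_id=3 -> matches Nelson
  - book 7 (The Iron Gate): author_id=NULL, no match -> dropped
  - book 8 (Midnight Sun): author_id=3 -> matches Nelson
  - book 9 (The Long Road): author_id=2 -> matches Taylor
So 1 of 9 rows is dropped.

SQL:
SELECT a.title, b.name AS author
FROM books a
INNER JOIN authors b ON a.author_id = b.id

Result:
title           | author
----------------+-------
Broken Clocks   | Nelson
The Blue Door   | Taylor
The Glass Key   | Jones 
River Crossing  | Taylor
Northern Lights | Brown 
The Old House   | Nelson
Midnight Sun    | Nelson
The Long Road   | Taylor


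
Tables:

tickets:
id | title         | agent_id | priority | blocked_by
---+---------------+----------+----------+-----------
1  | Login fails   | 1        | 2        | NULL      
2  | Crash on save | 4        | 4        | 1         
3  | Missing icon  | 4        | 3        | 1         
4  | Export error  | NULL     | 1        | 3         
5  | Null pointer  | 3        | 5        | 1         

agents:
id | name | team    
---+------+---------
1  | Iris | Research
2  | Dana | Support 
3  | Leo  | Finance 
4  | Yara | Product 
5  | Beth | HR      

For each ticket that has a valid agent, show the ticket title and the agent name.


INNER JOIN keeps only tickets rows whose agent_id matches an id in agents. Walk through each ticket:
  - ticket 1 (Login fails): agent_id=1 -> matches Iris
  - ticket 2 (Crash on save): agent_id=4 -> matches Yara
  - ticket 3 (Missing icon): agent_id=4 -> matches Yara
  - ticket 4 (Export error): agent_id=NULL, no match -> dropped
  - ticket 5 (Null pointer): agent_id=3 -> matches Leo
So 1 of 5 rows is dropped.

SQL:
SELECT a.title, b.name AS agent
FROM tickets a
INNER JOIN agents b ON a.agent_id = b.id

Result:
title         | agent
--------------+------
Login fails   | Iris 
Crash on save | Yara 
Missing icon  | Yara 
Null pointer  | Leo  


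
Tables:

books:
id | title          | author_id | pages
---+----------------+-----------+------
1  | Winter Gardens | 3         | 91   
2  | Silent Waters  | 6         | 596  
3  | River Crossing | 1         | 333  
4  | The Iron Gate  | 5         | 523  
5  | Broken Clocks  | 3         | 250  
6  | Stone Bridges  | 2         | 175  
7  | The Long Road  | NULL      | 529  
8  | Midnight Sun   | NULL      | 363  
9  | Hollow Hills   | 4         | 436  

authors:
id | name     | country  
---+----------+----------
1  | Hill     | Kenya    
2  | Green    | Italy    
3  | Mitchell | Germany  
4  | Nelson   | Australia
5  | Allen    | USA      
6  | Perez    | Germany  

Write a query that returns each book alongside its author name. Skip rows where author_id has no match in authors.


INNER JOIN keeps only books rows whose author_id matches an id in authors. Walk through each book:
  - book 1 (Winter Gardens): author_id=3 -> matches Mitchell
  - book 2 (Silent Waters): author_id=6 -> matches Perez
  - book 3 (River Crossing): author_id=1 -> matches Hill
  - book 4 (The Iron Gate): author_id=5 -> matches Allen
  - book 5 (Broken Clocks): author_id=3 -> matches Mitchell
  - book 6 (Stone Bridges): author_id=2 -> matches Green
  - book 7 (The Long Road): author_id=NULL, no match -> dropped
  - book 8 (Midnight Sun): author_id=NULL, no match -> dropped
  - book 9 (Hollow Hills): author_id=4 -> matches Nelson
So 2 of 9 rows are dropped.

SQL:
SELECT a.title, b.name AS author
FROM books a
INNER JOIN authors b ON a.author_id = b.id

Result:
title          | author  
---------------+---------
Winter Gardens | Mitchell
Silent Waters  | Perez   
River Crossing | Hill    
The Iron Gate  | Allen   
Broken Clocks  | Mitchell
Stone Bridges  | Green   
Hollow Hills   | Nelson  


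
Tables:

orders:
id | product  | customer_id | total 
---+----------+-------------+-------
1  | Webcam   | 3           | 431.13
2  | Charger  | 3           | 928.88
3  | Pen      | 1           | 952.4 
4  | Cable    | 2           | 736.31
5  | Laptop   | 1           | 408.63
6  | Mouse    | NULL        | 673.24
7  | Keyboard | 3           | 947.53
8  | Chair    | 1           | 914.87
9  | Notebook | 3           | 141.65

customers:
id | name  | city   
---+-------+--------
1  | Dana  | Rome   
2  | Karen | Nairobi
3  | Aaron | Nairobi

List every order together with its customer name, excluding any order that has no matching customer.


INNER JOIN keeps only orders rows whose customer_id matches an id in customers. Walk through each order:
  - order 1 (Webcam): customer_id=3 -> matches Aaron
  - order 2 (Charger): customer_id=3 -> matches Aaron
  - order 3 (Pen): customer_id=1 -> matches Dana
  - order 4 (Cable): customer_id=2 -> matches Karen
  - order 5 (Laptop): customer_id=1 -> matches Dana
  - order 6 (Mouse): customer_id=NULL, no match -> dropped
  - order 7 (Keyboard): customer_id=3 -> matches Aaron
  - order 8 (Chair): customer_id=1 -> matches Dana
  - order 9 (Notebook): customer_id=3 -> matches Aaron
So 1 of 9 rows is dropped.

SQL:
SELECT a.product, b.name AS customer
FROM orders a
INNER JOIN customers b ON a.customer_id = b.id

Result:
product  | customer
---------+---------
Webcam   | Aaron   
Charger  | Aaron   
Pen      | Dana    
Cable    | Karen   
Laptop   | Dana    
Keyboard | Aaron   
Chair    | Dana    
Notebook | Aaron   


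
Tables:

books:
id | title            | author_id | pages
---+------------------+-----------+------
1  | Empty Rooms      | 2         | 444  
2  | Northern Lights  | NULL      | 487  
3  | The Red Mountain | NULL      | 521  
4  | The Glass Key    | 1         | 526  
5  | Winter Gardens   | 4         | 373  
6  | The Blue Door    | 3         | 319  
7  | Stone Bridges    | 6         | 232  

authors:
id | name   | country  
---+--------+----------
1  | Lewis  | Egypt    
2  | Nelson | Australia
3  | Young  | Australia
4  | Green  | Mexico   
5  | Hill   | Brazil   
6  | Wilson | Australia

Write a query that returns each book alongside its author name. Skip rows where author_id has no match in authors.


INNER JOIN keeps only books rows whose author_id matches an id in authors. Walk through each book:
  - book 1 (Empty Rooms): author_id=2 -> matches Nelson
  - book 2 (Northern Lights): author_id=NULL, no match -> dropped
  - book 3 (The Red Mountain): author_id=NULL, no match -> dropped
  - book 4 (The Glass Key): author_id=1 -> matches Lewis
  - book 5 (Winter Gardens): author_id=4 -> matches Green
  - book 6 (The Blue Door): author_id=3 -> matches Young
  - book 7 (Stone Bridges): author_id=6 -> matches Wilson
So 2 of 7 rows are dropped.

SQL:
SELECT a.title, b.name AS author
FROM books a
INNER JOIN authors b ON a.author_id = b.id

Result:
title          | author
---------------+-------
Empty Rooms    | Nelson
The Glass Key  | Lewis 
Winter Gardens | Green 
The Blue Door  | Young 
Stone Bridges  | Wilson


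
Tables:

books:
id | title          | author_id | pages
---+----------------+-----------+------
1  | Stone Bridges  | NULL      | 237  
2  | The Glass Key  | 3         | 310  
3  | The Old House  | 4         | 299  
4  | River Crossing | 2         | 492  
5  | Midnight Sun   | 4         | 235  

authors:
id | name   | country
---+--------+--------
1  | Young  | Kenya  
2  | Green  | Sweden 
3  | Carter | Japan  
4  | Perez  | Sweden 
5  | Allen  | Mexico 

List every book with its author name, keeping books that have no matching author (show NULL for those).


LEFT JOIN keeps every row from books (the left table); where author_id has no match in authors, the author columns become NULL. Walk through each book:
  - book 1 (Stone Bridges): author_id=NULL, no match -> kept with NULL
  - book 2 (The Glass Key): author_id=3 -> matches Carter
  - book 3 (The Old House): author_id=4 -> matches Perez
  - book 4 (River Crossing): author_id=2 -> matches Green
  - book 5 (Midnight Sun): author_id=4 -> matches Perez
All 5 rows appear; 1 has NULL author.

SQL:
SELECT a.title, b.name AS author
FROM books a
LEFT JOIN authors b ON a.author_id = b.id

Result:
title          | author
---------------+-------
Stone Bridges  | NULL  
The Glass Key  | Carter
The Old House  | Perez 
River Crossing | Green 
Midnight Sun   | Perez 


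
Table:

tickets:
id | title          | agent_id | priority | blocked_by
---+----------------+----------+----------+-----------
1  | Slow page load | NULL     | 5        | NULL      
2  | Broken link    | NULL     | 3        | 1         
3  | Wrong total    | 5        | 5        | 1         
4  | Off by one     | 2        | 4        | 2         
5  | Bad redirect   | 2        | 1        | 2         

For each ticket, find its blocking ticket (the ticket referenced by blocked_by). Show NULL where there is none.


This is a self-join: tickets is joined to a second copy of itself, matching each row's blocked_by to another row's id. Use LEFT JOIN so rows with blocked_by=NULL are kept.
  - ticket 1 (Slow page load): blocked_by=NULL -> NULL
  - ticket 2 (Broken link): blocked_by=1 -> Slow page load
  - ticket 3 (Wrong total): blocked_by=1 -> Slow page load
  - ticket 4 (Off by one): blocked_by=2 -> Broken link
  - ticket 5 (Bad redirect): blocked_by=2 -> Broken link

SQL:
SELECT a.title AS item, b.title AS blocked_by
FROM tickets a
LEFT JOIN tickets b ON a.blocked_by = b.id

Result:
item           | blocked_by    
---------------+---------------
Slow page load | NULL          
Broken link    | Slow page load
Wrong total    | Slow page load
Off by one     | Broken link   
Bad redirect   | Broken link   


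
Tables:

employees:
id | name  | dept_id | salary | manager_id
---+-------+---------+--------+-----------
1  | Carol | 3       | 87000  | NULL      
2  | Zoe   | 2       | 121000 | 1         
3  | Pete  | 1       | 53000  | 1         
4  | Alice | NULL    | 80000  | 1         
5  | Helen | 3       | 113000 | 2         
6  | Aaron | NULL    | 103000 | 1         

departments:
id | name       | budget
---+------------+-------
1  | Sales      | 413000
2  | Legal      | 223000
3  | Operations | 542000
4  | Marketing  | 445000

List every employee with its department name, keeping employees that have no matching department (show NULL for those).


LEFT JOIN keeps every row from employees (the left table); where dept_id has no match in departments, the department columns become NULL. Walk through each employee:
  - employee 1 (Carol): dept_id=3 -> matches Operations
  - employee 2 (Zoe): dept_id=2 -> matches Legal
  - employee 3 (Pete): dept_id=1 -> matches Sales
  - employee 4 (Alice): dept_id=NULL, no match -> kept with NULL
  - employee 5 (Helen): dept_id=3 -> matches Operations
  - employee 6 (Aaron): dept_id=NULL, no match -> kept with NULL
All 6 rows appear; 2 have NULL department.

SQL:
SELECT a.name, b.name AS department
FROM employees a
LEFT JOIN departments b ON a.dept_id = b.id

Result:
name  | department
------+-----------
Carol | Operations
Zoe   | Legal     
Pete  | Sales     
Alice | NULL      
Helen | Operations
Aaron | NULL      


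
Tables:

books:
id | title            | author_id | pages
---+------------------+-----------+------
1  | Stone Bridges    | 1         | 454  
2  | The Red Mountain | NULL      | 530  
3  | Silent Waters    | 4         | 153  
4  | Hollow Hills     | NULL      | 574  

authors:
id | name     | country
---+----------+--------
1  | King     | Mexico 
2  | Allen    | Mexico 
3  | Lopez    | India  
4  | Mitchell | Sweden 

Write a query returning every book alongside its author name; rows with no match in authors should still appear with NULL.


LEFT JOIN keeps every row from books (the left table); where author_id has no match in authors, the author columns become NULL. Walk through each book:
  - book 1 (Stone Bridges): author_id=1 -> matches King
  - book 2 (The Red Mountain): author_id=NULL, no match -> kept with NULL
  - book 3 (Silent Waters): author_id=4 -> matches Mitchell
  - book 4 (Hollow Hills): author_id=NULL, no match -> kept with NULL
All 4 rows appear; 2 have NULL author.

SQL:
SELECT a.title, b.name AS author
FROM books a
LEFT JOIN authors b ON a.author_id = b.id

Result:
title            | author  
-----------------+---------
Stone Bridges    | King    
The Red Mountain | NULL    
Silent Waters    | Mitchell
Hollow Hills     | NULL    


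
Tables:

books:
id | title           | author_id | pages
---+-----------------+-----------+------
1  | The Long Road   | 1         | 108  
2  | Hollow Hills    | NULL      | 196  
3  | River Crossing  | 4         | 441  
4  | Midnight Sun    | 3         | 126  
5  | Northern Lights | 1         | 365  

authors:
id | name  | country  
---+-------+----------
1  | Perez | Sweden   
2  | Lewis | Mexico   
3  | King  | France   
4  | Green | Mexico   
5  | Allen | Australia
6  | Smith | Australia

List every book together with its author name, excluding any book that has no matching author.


INNER JOIN keeps only books rows whose author_id matches an id in authors. Walk through each book:
  - book 1 (The Long Road): author_id=1 -> matches Perez
  - book 2 (Hollow Hills): author_id=NULL, no match -> dropped
  - book 3 (River Crossing): author_id=4 -> matches Green
  - book 4 (Midnight Sun): author_id=3 -> matches King
  - book 5 (Northern Lights): author_id=1 -> matches Perez
So 1 of 5 rows is dropped.

SQL:
SELECT a.title, b.name AS author
FROM books a
INNER JOIN authors b ON a.author_id = b.id

Result:
title           | author
----------------+-------
The Long Road   | Perez 
River Crossing  | Green 
Midnight Sun    | King  
Northern Lights | Perez 


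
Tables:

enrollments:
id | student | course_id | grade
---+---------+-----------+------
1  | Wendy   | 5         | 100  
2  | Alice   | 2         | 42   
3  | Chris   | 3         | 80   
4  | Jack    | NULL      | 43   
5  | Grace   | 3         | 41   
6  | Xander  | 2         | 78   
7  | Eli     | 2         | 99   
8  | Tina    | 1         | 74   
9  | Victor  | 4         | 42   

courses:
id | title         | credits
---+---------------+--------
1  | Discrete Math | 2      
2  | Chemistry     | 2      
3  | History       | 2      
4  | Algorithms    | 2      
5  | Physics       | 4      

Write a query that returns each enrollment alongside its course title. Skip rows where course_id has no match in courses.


INNER JOIN keeps only enrollments rows whose course_id matches an id in courses. Walk through each enrollment:
  - enrollment 1 (Wendy): course_id=5 -> matches Physics
  - enrollment 2 (Alice): course_id=2 -> matches Chemistry
  - enrollment 3 (Chris): course_id=3 -> matches History
  - enrollment 4 (Jack): course_id=NULL, no match -> dropped
  - enrollment 5 (Grace): course_id=3 -> matches History
  - enrollment 6 (Xander): course_id=2 -> matches Chemistry
  - enrollment 7 (Eli): course_id=2 -> matches Chemistry
  - enrollment 8 (Tina): course_id=1 -> matches Discrete Math
  - enrollment 9 (Victor): course_id=4 -> matches Algorithms
So 1 of 9 rows is dropped.

SQL:
SELECT a.student, b.title AS course
FROM enrollments a
INNER JOIN courses b ON a.course_id = b.id

Result:
student | course       
--------+--------------
Wendy   | Physics      
Alice   | Chemistry    
Chris   | History      
Grace   | History      
Xander  | Chemistry    
Eli     | Chemistry    
Tina    | Discrete Math
Victor  | Algorithms   


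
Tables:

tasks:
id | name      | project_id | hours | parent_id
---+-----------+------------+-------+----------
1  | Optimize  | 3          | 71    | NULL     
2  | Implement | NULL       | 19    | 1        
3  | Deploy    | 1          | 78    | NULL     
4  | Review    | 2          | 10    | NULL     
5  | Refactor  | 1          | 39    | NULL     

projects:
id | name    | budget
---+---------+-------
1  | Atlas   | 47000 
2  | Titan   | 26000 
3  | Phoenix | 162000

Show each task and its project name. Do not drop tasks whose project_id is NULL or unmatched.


LEFT JOIN keeps every row from tasks (the left table); where project_id has no match in projects, the project columns become NULL. Walk through each task:
  - task 1 (Optimize): project_id=3 -> matches Phoenix
  - task 2 (Implement): project_id=NULL, no match -> kept with NULL
  - task 3 (Deploy): project_id=1 -> matches Atlas
  - task 4 (Review): project_id=2 -> matches Titan
  - task 5 (Refactor): project_id=1 -> matches Atlas
All 5 rows appear; 1 has NULL project.

SQL:
SELECT a.name, b.name AS project
FROM tasks a
LEFT JOIN projects b ON a.project_id = b.id

Result:
name      | project
----------+--------
Optimize  | Phoenix
Implement | NULL   
Deploy    | Atlas  
Review    | Titan  
Refactor  | Atlas  


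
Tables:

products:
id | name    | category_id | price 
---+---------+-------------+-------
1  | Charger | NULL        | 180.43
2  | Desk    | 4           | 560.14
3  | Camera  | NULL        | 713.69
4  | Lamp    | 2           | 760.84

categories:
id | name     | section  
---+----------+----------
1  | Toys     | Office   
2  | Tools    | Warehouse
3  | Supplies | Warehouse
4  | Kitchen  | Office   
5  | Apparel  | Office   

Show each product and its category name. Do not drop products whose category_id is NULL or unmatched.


LEFT JOIN keeps every row from products (the left table); where category_id has no match in categories, the category columns become NULL. Walk through each product:
  - product 1 (Charger): category_id=NULL, no match -> kept with NULL
  - product 2 (Desk): category_id=4 -> matches Kitchen
  - product 3 (Camera): category_id=NULL, no match -> kept with NULL
  - product 4 (Lamp): category_id=2 -> matches Tools
All 4 rows appear; 2 have NULL category.

SQL:
SELECT a.name, b.name AS category
FROM products a
LEFT JOIN categories b ON a.category_id = b.id

Result:
name    | category
--------+---------
Charger | NULL    
Desk    | Kitchen 
Camera  | NULL    
Lamp    | Tools   


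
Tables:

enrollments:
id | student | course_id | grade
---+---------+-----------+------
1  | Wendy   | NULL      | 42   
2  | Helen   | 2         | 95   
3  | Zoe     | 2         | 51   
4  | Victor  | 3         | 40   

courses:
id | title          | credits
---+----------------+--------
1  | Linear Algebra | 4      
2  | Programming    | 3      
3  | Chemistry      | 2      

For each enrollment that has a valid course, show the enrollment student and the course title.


INNER JOIN keeps only enrollments rows whose course_id matches an id in courses. Walk through each enrollment:
  - enrollment 1 (Wendy): course_id=NULL, no match -> dropped
  - enrollment 2 (Helen): course_id=2 -> matches Programming
  - enrollment 3 (Zoe): course_id=2 -> matches Programming
  - enrollment 4 (Victor): course_id=3 -> matches Chemistry
So 1 of 4 rows is dropped.

SQL:
SELECT a.student, b.title AS course
FROM enrollments a
INNER JOIN courses b ON a.course_id = b.id

Result:
student | course     
--------+------------
Helen   | Programming
Zoe     | Programming
Victor  | Chemistry  


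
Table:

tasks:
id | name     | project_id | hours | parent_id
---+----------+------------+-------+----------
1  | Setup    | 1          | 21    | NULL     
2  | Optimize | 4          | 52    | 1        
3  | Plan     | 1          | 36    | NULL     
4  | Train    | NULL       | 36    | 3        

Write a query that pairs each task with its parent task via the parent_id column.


This is a self-join: tasks is joined to a second copy of itself, matching each row's parent_id to another row's id. Use LEFT JOIN so rows with parent_id=NULL are kept.
  - task 1 (Setup): parent_id=NULL -> NULL
  - task 2 (Optimize): parent_id=1 -> Setup
  - task 3 (Plan): parent_id=NULL -> NULL
  - task 4 (Train): parent_id=3 -> Plan

SQL:
SELECT a.name AS item, b.name AS parent
FROM tasks a
LEFT JOIN tasks b ON a.parent_id = b.id

Result:
item     | parent
---------+-------
Setup    | NULL  
Optimize | Setup 
Plan     | NULL  
Train    | Plan  


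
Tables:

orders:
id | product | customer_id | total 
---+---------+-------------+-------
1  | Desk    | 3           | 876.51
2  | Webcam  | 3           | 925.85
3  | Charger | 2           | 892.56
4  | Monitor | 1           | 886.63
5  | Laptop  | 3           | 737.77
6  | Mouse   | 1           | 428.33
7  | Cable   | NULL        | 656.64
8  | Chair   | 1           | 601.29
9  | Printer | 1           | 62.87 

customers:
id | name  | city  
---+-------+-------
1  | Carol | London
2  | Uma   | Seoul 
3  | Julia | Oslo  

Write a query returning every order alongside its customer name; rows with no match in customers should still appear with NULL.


LEFT JOIN keeps every row from orders (the left table); where customer_id has no match in customers, the customer columns become NULL. Walk through each order:
  - order 1 (Desk): customer_id=3 -> matches Julia
  - order 2 (Webcam): customer_id=3 -> matches Julia
  - order 3 (Charger): customer_id=2 -> matches Uma
  - order 4 (Monitor): customer_id=1 -> matches Carol
  - order 5 (Laptop): customer_id=3 -> matches Julia
  - order 6 (Mouse): customer_id=1 -> matches Carol
  - order 7 (Cable): customer_id=NULL, no match -> kept with NULL
  - order 8 (Chair): customer_id=1 -> matches Carol
  - order 9 (Printer): customer_id=1 -> matches Carol
All 9 rows appear; 1 has NULL customer.

SQL:
SELECT a.product, b.name AS customer
FROM orders a
LEFT JOIN customers b ON a.customer_id = b.id

Result:
product | customer
--------+---------
Desk    | Julia   
Webcam  | Julia   
Charger | Uma     
Monitor | Carol   
Laptop  | Julia   
Mouse   | Carol   
Cable   | NULL    
Chair   | Carol   
Printer | Carol   


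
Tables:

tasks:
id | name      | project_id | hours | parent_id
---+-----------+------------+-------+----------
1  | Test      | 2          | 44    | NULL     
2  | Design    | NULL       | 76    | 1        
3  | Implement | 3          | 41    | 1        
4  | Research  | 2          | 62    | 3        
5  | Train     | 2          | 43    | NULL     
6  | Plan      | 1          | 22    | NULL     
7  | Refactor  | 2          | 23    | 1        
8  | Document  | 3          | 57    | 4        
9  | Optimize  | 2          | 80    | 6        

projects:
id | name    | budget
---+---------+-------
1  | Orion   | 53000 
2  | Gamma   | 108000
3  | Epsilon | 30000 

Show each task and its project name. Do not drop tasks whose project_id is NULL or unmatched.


LEFT JOIN keeps every row from tasks (the left table); where project_id has no match in projects, the project columns become NULL. Walk through each task:
  - task 1 (Test): project_id=2 -> matches Gamma
  - task 2 (Design): project_id=NULL, no match -> kept with NULL
  - task 3 (Implement): project_id=3 -> matches Epsilon
  - task 4 (Research): project_id=2 -> matches Gamma
  - task 5 (Train): project_id=2 -> matches Gamma
  - task 6 (Plan): project_id=1 -> matches Orion
  - task 7 (Refactor): project_id=2 -> matches Gamma
  - task 8 (Document): project_id=3 -> matches Epsilon
  - task 9 (Optimize): project_id=2 -> matches Gamma
All 9 rows appear; 1 has NULL project.

SQL:
SELECT a.name, b.name AS project
FROM tasks a
LEFT JOIN projects b ON a.project_id = b.id

Result:
name      | project
----------+--------
Test      | Gamma  
Design    | NULL   
Implement | Epsilon
Research  | Gamma  
Train     | Gamma  
Plan      | Orion  
Refactor  | Gamma  
Document  | Epsilon
Optimize  | Gamma  


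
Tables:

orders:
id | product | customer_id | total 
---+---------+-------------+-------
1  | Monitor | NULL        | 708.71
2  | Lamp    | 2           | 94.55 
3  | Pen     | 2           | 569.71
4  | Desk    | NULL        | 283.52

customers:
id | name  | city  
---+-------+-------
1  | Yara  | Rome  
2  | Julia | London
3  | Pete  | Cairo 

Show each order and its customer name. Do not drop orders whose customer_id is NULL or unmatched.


LEFT JOIN keeps every row from orders (the left table); where customer_id has no match in customers, the customer columns become NULL. Walk through each order:
  - order 1 (Monitor): customer_id=NULL, no match -> kept with NULL
  - order 2 (Lamp): customer_id=2 -> matches Julia
  - order 3 (Pen): customer_id=2 -> matches Julia
  - order 4 (Desk): customer_id=NULL, no match -> kept with NULL
All 4 rows appear; 2 have NULL customer.

SQL:
SELECT a.product, b.name AS customer
FROM orders a
LEFT JOIN customers b ON a.customer_id = b.id

Result:
product | customer
--------+---------
Monitor | NULL    
Lamp    | Julia   
Pen     | Julia   
Desk    | NULL    


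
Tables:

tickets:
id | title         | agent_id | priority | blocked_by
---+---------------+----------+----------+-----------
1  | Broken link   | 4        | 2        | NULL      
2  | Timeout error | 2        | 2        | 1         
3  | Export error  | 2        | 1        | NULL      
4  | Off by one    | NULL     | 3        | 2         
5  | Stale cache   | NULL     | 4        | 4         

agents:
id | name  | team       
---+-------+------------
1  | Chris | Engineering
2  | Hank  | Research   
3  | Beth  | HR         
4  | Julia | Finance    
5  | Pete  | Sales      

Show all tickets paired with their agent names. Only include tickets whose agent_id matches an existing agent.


INNER JOIN keeps only tickets rows whose agent_id matches an id in agents. Walk through each ticket:
  - ticket 1 (Broken link): agent_id=4 -> matches Julia
  - ticket 2 (Timeout error): agent_id=2 -> matches Hank
  - ticket 3 (Export error): agent_id=2 -> matches Hank
  - ticket 4 (Off by one): agent_id=NULL, no match -> dropped
  - ticket 5 (Stale cache): agent_id=NULL, no match -> dropped
So 2 of 5 rows are dropped.

SQL:
SELECT a.title, b.name AS agent
FROM tickets a
INNER JOIN agents b ON a.agent_id = b.id

Result:
title         | agent
--------------+------
Broken link   | Julia
Timeout error | Hank 
Export error  | Hank 


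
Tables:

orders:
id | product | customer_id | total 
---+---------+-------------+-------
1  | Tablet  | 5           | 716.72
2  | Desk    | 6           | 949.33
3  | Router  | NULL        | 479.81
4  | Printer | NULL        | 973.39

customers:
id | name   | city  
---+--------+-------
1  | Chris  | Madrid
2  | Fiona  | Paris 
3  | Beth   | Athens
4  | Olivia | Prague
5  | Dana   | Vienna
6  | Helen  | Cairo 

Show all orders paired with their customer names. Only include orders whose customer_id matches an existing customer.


INNER JOIN keeps only orders rows whose customer_id matches an id in customers. Walk through each order:
  - order 1 (Tablet): customer_id=5 -> matches Dana
  - order 2 (Desk): customer_id=6 -> matches Helen
  - order 3 (Router): customer_id=NULL, no match -> dropped
  - order 4 (Printer): customer_id=NULL, no match -> dropped
So 2 of 4 rows are dropped.

SQL:
SELECT a.product, b.name AS customer
FROM orders a
INNER JOIN customers b ON a.customer_id = b.id

Result:
product | customer
--------+---------
Tablet  | Dana    
Desk    | Helen   


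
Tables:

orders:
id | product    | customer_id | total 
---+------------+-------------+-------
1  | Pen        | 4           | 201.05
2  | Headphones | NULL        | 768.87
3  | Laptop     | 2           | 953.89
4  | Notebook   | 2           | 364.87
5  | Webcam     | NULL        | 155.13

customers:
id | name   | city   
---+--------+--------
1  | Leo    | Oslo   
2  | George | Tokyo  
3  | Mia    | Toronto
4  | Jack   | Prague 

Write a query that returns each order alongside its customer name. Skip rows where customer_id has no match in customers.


INNER JOIN keeps only orders rows whose customer_id matches an id in customers. Walk through each order:
  - order 1 (Pen): customer_id=4 -> matches Jack
  - order 2 (Headphones): customer_id=NULL, no match -> dropped
  - order 3 (Laptop): customer_id=2 -> matches George
  - order 4 (Notebook): customer_id=2 -> matches George
  - order 5 (Webcam): customer_id=NULL, no match -> dropped
So 2 of 5 rows are dropped.

SQL:
SELECT a.product, b.name AS customer
FROM orders a
INNER JOIN customers b ON a.customer_id = b.id

Result:
product  | customer
---------+---------
Pen      | Jack    
Laptop   | George  
Notebook | George  


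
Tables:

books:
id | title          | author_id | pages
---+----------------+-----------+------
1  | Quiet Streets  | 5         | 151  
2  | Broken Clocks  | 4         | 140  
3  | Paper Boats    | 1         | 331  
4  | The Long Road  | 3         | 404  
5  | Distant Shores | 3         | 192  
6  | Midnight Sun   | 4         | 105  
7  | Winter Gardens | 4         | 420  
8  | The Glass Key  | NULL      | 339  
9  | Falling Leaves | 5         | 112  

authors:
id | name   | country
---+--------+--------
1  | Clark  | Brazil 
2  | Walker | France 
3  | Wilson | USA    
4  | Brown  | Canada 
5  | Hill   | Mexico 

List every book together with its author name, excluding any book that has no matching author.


INNER JOIN keeps only books rows whose author_id matches an id in authors. Walk through each book:
  - book 1 (Quiet Streets): author_id=5 -> matches Hill
  - book 2 (Broken Clocks): author_id=4 -> matches Brown
  - book 3 (Paper Boats): author_id=1 -> matches Clark
  - book 4 (The Long Road): author_id=3 -> matches Wilson
  - book 5 (Distant Shores): author_id=3 -> matches Wilson
  - book 6 (Midnight Sun): author_id=4 -> matches Brown
  - book 7 (Winter Gardens): author_id=4 -> matches Brown
  - book 8 (The Glass Key): author_id=NULL, no match -> dropped
  - book 9 (Falling Leaves): author_id=5 -> matches Hill
So 1 of 9 rows is dropped.

SQL:
SELECT a.title, b.name AS author
FROM books a
INNER JOIN authors b ON a.author_id = b.id

Result:
title          | author
---------------+-------
Quiet Streets  | Hill  
Broken Clocks  | Brown 
Paper Boats    | Clark 
The Long Road  | Wilson
Distant Shores | Wilson
Midnight Sun   | Brown 
Winter Gardens | Brown 
Falling Leaves | Hill  


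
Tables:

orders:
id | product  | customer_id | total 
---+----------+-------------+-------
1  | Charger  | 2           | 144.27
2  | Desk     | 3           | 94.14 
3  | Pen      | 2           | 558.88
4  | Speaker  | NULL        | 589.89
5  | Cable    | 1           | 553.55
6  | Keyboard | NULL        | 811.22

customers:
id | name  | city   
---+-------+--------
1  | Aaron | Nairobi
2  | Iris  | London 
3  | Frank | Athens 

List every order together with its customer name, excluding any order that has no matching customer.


INNER JOIN keeps only orders rows whose customer_id matches an id in customers. Walk through each order:
  - order 1 (Charger): customer_id=2 -> matches Iris
  - order 2 (Desk): customer_id=3 -> matches Frank
  - order 3 (Pen): customer_id=2 -> matches Iris
  - order 4 (Speaker): customer_id=NULL, no match -> dropped
  - order 5 (Cable): customer_id=1 -> matches Aaron
  - order 6 (Keyboard): customer_id=NULL, no match -> dropped
So 2 of 6 rows are dropped.

SQL:
SELECT a.product, b.name AS customer
FROM orders a
INNER JOIN customers b ON a.customer_id = b.id

Result:
product | customer
--------+---------
Charger | Iris    
Desk    | Frank   
Pen     | Iris    
Cable   | Aaron   


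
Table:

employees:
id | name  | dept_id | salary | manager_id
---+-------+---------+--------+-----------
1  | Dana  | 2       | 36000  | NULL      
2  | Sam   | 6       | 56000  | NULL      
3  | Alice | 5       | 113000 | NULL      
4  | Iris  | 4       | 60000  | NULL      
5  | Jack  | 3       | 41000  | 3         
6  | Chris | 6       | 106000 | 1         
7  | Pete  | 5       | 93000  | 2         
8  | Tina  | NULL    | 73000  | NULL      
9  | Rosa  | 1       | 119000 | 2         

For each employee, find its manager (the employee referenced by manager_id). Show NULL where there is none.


This is a self-join: employees is joined to a second copy of itself, matching each row's manager_id to another row's id. Use LEFT JOIN so rows with manager_id=NULL are kept.
  - employee 1 (Dana): manager_id=NULL -> NULL
  - employee 2 (Sam): manager_id=NULL -> NULL
  - employee 3 (Alice): manager_id=NULL -> NULL
  - employee 4 (Iris): manager_id=NULL -> NULL
  - employee 5 (Jack): manager_id=3 -> Alice
  - employee 6 (Chris): manager_id=1 -> Dana
  - employee 7 (Pete): manager_id=2 -> Sam
  - employee 8 (Tina): manager_id=NULL -> NULL
  - employee 9 (Rosa): manager_id=2 -> Sam

SQL:
SELECT a.name AS item, b.name AS manager
FROM employees a
LEFT JOIN employees b ON a.manager_id = b.id

Result:
item  | manager
------+--------
Dana  | NULL   
Sam   | NULL   
Alice | NULL   
Iris  | NULL   
Jack  | Alice  
Chris | Dana   
Pete  | Sam    
Tina  | NULL   
Rosa  | Sam    


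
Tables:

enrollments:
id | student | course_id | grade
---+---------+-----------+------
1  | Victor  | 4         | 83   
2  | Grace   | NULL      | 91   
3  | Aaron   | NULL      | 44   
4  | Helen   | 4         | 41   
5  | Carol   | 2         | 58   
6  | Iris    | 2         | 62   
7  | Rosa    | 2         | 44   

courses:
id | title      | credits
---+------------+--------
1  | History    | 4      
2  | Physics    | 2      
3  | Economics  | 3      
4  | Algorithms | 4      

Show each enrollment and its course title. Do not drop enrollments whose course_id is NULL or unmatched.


LEFT JOIN keeps every row from enrollments (the left table); where course_id has no match in courses, the course columns become NULL. Walk through each enrollment:
  - enrollment 1 (Victor): course_id=4 -> matches Algorithms
  - enrollment 2 (Grace): course_id=NULL, no match -> kept with NULL
  - enrollment 3 (Aaron): course_id=NULL, no match -> kept with NULL
  - enrollment 4 (Helen): course_id=4 -> matches Algorithms
  - enrollment 5 (Carol): course_id=2 -> matches Physics
  - enrollment 6 (Iris): course_id=2 -> matches Physics
  - enrollment 7 (Rosa): course_id=2 -> matches Physics
All 7 rows appear; 2 have NULL course.

SQL:
SELECT a.student, b.title AS course
FROM enrollments a
LEFT JOIN courses b ON a.course_id = b.id

Result:
student | course    
--------+-----------
Victor  | Algorithms
Grace   | NULL      
Aaron   | NULL      
Helen   | Algorithms
Carol   | Physics   
Iris    | Physics   
Rosa    | Physics   


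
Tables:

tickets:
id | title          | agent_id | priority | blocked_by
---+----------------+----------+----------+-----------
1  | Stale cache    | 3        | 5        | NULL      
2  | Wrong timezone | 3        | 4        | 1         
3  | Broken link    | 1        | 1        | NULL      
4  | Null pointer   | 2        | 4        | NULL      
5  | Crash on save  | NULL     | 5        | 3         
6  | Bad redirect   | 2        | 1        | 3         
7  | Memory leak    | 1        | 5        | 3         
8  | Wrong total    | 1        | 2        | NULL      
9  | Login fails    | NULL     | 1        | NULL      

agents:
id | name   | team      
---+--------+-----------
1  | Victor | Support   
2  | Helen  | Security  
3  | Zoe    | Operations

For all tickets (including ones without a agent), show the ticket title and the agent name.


LEFT JOIN keeps every row from tickets (the left table); where agent_id has no match in agents, the agent columns become NULL. Walk through each ticket:
  - ticket 1 (Stale cache): agent_id=3 -> matches Zoe
  - ticket 2 (Wrong timezone): agent_id=3 -> matches Zoe
  - ticket 3 (Broken link): agent_id=1 -> matches Victor
  - ticket 4 (Null pointer): agent_id=2 -> matches Helen
  - ticket 5 (Crash on save): agent_id=NULL, no match -> kept with NULL
  - ticket 6 (Bad redirect): agent_id=2 -> matches Helen
  - ticket 7 (Memory leak): agent_id=1 -> matches Victor
  - ticket 8 (Wrong total): agent_id=1 -> matches Victor
  - ticket 9 (Login fails): agent_id=NULL, no match -> kept with NULL
All 9 rows appear; 2 have NULL agent.

SQL:
SELECT a.title, b.name AS agent
FROM tickets a
LEFT JOIN agents b ON a.agent_id = b.id

Result:
title          | agent 
---------------+-------
Stale cache    | Zoe   
Wrong timezone | Zoe   
Broken link    | Victor
Null pointer   | Helen 
Crash on save  | NULL  
Bad redirect   | Helen 
Memory leak    | Victor
Wrong total    | Victor
Login fails    | NULL  
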